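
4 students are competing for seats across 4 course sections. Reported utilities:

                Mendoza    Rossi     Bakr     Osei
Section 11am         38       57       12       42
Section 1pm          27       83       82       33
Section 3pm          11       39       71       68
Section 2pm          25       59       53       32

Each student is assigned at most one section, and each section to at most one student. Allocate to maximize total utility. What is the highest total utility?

Treat this as an assignment problem: match each student to one section.
Optimal: Mendoza→Section 11am (38 points), Rossi→Section 2pm (59 points), Bakr→Section 1pm (82 points), Osei→Section 3pm (68 points) — total 38+59+82+68 = 247 points.
Column-greedy (each section in turn goes to its best remaining student) gives 232 points, worse by 15.
Next-best assignment: Mendoza→Section 11am, Rossi→Section 1pm, Bakr→Section 2pm, Osei→Section 3pm = 242 points.
Swapping Rossi↔Bakr (Rossi→Section 1pm 83 points, Bakr→Section 2pm 53 points) loses 5.

Maximum total: 247 points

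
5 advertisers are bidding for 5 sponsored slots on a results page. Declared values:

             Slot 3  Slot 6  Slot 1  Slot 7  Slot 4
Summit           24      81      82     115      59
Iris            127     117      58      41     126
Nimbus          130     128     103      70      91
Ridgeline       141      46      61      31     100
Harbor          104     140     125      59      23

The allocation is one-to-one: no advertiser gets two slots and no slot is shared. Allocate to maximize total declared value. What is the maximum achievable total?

Max total: $635

Optimal: Summit→Slot 7 ($115), Iris→Slot 4 ($126), Nimbus→Slot 6 ($128), Ridgeline→Slot 3 ($141), Harbor→Slot 1 ($125) — total 115+126+128+141+125 = $635.
Row-greedy (each advertiser in turn takes its best remaining slot) gives $595, worse by 40.
Next-best assignment: Summit→Slot 7, Iris→Slot 4, Nimbus→Slot 1, Ridgeline→Slot 3, Harbor→Slot 6 = $625.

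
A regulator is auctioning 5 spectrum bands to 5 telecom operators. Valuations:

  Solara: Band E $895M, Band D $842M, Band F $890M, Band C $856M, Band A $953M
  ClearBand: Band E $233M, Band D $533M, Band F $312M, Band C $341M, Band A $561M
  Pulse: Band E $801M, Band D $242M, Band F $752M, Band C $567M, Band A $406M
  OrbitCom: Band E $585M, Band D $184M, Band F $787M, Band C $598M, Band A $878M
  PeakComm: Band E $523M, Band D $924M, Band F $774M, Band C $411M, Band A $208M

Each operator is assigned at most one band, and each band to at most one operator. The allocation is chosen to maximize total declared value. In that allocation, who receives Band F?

This is a one-to-one assignment (maximum-weight bipartite matching).
Optimal: Solara→Band C ($856M), ClearBand→Band A ($561M), Pulse→Band E ($801M), OrbitCom→Band F ($787M), PeakComm→Band D ($924M) — total 856+561+801+787+924 = $3929M.
Row-greedy (each operator in turn takes its best remaining band) gives $3485M, worse by 444.
OrbitCom's own top band is Band A ($878M), but forcing OrbitCom→Band A and reassigning the rest optimally gives only $3842M — worse by 87.

OrbitCom receives Band F.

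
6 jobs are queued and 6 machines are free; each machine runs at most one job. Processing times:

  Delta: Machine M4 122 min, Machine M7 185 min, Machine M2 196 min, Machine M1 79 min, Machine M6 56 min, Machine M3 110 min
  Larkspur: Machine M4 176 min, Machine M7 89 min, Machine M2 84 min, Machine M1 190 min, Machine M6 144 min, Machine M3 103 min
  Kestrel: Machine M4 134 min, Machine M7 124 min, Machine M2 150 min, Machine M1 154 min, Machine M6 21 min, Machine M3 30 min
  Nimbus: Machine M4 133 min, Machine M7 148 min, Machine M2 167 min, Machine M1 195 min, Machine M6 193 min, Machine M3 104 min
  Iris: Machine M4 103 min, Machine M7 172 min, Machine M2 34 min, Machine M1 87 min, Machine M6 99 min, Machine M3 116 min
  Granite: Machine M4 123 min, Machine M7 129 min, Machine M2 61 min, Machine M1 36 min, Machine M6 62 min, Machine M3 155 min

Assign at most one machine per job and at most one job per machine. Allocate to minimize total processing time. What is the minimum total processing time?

Minimum total: 378 min

Optimal: Delta→Machine M6 (56 min), Larkspur→Machine M7 (89 min), Kestrel→Machine M3 (30 min), Nimbus→Machine M4 (133 min), Iris→Machine M2 (34 min), Granite→Machine M1 (36 min) — total 56+89+30+133+34+36 = 378 min.
Column-greedy (each machine in turn goes to its cheapest remaining job) gives 457 min, worse by 79.
Swapping Iris↔Delta (Iris→Machine M6 99 min, Delta→Machine M2 196 min) adds 205.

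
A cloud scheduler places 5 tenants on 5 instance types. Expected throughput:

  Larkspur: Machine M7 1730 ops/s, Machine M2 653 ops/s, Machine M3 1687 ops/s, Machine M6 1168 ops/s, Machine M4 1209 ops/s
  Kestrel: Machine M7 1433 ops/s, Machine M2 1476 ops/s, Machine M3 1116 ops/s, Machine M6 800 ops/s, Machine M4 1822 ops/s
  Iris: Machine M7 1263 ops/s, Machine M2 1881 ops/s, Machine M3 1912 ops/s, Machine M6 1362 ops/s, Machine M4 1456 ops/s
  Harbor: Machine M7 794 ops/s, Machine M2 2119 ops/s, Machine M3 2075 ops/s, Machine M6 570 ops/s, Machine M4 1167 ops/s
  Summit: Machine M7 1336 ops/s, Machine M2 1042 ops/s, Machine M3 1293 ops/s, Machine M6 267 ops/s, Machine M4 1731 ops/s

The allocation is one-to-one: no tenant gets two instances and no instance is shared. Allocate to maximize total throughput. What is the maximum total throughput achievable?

Optimal: Larkspur→Machine M7 (1730 ops/s), Kestrel→Machine M2 (1476 ops/s), Iris→Machine M6 (1362 ops/s), Harbor→Machine M3 (2075 ops/s), Summit→Machine M4 (1731 ops/s) — total 1730+1476+1362+2075+1731 = 8374 ops/s.
Row-greedy (each tenant in turn takes its best remaining instance) gives 7850 ops/s, worse by 524.
Swapping Iris↔Harbor (Iris→Machine M3 1912 ops/s, Harbor→Machine M6 570 ops/s) loses 955.

Max total: 8374 ops/s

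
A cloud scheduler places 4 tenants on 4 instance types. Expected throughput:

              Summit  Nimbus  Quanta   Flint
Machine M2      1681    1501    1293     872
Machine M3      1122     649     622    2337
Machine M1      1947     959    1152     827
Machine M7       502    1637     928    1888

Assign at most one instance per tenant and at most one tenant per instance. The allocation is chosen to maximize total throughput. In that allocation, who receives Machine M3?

This is a one-to-one assignment (maximum-weight bipartite matching).
Optimal: Summit→Machine M1 (1947 ops/s), Nimbus→Machine M7 (1637 ops/s), Quanta→Machine M2 (1293 ops/s), Flint→Machine M3 (2337 ops/s) — total 1947+1637+1293+2337 = 7214 ops/s.
Column-greedy (each instance in turn goes to its best remaining tenant) gives 6807 ops/s, worse by 407.
Next-best assignment: Summit→Machine M2, Nimbus→Machine M7, Quanta→Machine M1, Flint→Machine M3 = 6807 ops/s.
Swapping Summit↔Nimbus (Summit→Machine M7 502 ops/s, Nimbus→Machine M1 959 ops/s) loses 2123.

Flint receives Machine M3.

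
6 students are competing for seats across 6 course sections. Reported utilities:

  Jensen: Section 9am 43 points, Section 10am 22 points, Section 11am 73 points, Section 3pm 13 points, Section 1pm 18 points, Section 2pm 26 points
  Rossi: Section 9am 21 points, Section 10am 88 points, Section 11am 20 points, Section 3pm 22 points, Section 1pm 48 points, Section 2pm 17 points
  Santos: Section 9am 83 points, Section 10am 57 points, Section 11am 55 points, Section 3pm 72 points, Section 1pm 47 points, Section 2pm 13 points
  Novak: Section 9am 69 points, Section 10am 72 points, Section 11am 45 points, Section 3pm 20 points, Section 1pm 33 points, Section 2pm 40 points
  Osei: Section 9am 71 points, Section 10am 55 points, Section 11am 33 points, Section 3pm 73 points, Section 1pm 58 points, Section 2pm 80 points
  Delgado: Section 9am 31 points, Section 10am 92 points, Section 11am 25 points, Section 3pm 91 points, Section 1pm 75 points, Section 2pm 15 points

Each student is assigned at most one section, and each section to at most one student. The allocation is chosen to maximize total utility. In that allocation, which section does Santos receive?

This is a one-to-one assignment (maximum-weight bipartite matching).
Optimal: Jensen→Section 11am (73 points), Rossi→Section 10am (88 points), Santos→Section 3pm (72 points), Novak→Section 9am (69 points), Osei→Section 2pm (80 points), Delgado→Section 1pm (75 points) — total 73+88+72+69+80+75 = 457 points.
Row-greedy (each student in turn takes its best remaining section) gives 432 points, worse by 25.
Next-best assignment: Jensen→Section 11am, Rossi→Section 10am, Santos→Section 9am, Novak→Section 1pm, Osei→Section 2pm, Delgado→Section 3pm = 448 points.
Swapping Novak↔Jensen (Novak→Section 11am 45 points, Jensen→Section 9am 43 points) loses 54.
Santos's own top section is Section 9am (83 points), but forcing Santos→Section 9am and reassigning the rest optimally gives only 448 points — worse by 9.

Santos receives Section 3pm.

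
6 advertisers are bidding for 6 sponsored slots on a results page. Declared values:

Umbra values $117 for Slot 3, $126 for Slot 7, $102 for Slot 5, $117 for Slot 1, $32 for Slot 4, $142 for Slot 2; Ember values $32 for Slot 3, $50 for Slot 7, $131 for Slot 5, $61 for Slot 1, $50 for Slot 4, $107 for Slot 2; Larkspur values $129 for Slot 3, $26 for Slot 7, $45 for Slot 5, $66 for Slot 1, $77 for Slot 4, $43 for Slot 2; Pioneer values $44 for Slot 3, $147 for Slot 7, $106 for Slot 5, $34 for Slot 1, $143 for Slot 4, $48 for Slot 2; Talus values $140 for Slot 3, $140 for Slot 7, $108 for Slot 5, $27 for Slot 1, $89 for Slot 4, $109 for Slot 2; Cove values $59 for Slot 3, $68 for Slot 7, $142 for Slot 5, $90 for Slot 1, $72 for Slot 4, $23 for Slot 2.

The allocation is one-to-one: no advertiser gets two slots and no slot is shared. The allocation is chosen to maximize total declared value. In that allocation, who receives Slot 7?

Optimal: Umbra→Slot 1 ($117), Ember→Slot 2 ($107), Larkspur→Slot 3 ($129), Pioneer→Slot 4 ($143), Talus→Slot 7 ($140), Cove→Slot 5 ($142) — total 117+107+129+143+140+142 = $778.
Row-greedy (each advertiser in turn takes its best remaining slot) gives $728, worse by 50.
Next-best assignment: Umbra→Slot 2, Ember→Slot 5, Larkspur→Slot 3, Pioneer→Slot 4, Talus→Slot 7, Cove→Slot 1 = $775.
Checked against all permutations: $778 is optimal.
Talus's own top slot is Slot 3 ($140), but forcing Talus→Slot 3 and reassigning the rest optimally gives only $730 — worse by 48.

Talus receives Slot 7.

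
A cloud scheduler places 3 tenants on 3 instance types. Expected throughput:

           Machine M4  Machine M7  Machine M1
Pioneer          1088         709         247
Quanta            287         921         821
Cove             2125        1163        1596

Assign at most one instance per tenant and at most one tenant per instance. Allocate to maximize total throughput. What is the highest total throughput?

Optimal: Pioneer→Machine M7 (709 ops/s), Quanta→Machine M1 (821 ops/s), Cove→Machine M4 (2125 ops/s) — total 709+821+2125 = 3655 ops/s.
Swapping Quanta↔Cove (Quanta→Machine M4 287 ops/s, Cove→Machine M1 1596 ops/s) loses 1063.
No other one-to-one assignment exceeds 3655 ops/s.

Max total: 3655 ops/s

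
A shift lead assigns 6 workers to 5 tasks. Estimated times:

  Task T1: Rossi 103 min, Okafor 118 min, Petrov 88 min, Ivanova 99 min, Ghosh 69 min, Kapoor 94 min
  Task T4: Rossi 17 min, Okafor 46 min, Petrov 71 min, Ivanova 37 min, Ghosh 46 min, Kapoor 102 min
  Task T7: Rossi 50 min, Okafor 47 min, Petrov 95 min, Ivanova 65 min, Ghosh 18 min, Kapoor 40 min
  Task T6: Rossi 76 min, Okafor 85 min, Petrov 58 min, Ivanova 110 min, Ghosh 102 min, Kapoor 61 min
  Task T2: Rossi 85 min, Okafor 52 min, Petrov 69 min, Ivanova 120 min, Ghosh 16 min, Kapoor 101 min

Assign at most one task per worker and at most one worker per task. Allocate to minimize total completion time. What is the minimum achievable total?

Min total: 229 min

Optimal: Petrov→Task T1 (88 min), Rossi→Task T4 (17 min), Okafor→Task T7 (47 min), Kapoor→Task T6 (61 min), Ghosh→Task T2 (16 min) — total 88+17+47+61+16 = 229 min.
Column-greedy (each task in turn goes to its cheapest remaining worker) gives 236 min, worse by 7.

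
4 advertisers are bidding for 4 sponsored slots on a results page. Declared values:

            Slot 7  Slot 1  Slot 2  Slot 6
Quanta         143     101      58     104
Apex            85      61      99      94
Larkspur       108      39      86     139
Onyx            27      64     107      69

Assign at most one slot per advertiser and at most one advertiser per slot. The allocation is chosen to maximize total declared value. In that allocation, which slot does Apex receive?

Optimal: Quanta→Slot 7 ($143), Apex→Slot 1 ($61), Larkspur→Slot 6 ($139), Onyx→Slot 2 ($107) — total 143+61+139+107 = $450.
Row-greedy (each advertiser in turn takes its best remaining slot) gives $445, worse by 5.
Next-best assignment: Quanta→Slot 7, Apex→Slot 2, Larkspur→Slot 6, Onyx→Slot 1 = $445.
Swapping Apex↔Larkspur (Apex→Slot 6 $94, Larkspur→Slot 1 $39) loses 67.
Checked against all permutations: $450 is optimal.
Apex's own top slot is Slot 2 ($99), but forcing Apex→Slot 2 and reassigning the rest optimally gives only $445 — worse by 5.

Apex receives Slot 1.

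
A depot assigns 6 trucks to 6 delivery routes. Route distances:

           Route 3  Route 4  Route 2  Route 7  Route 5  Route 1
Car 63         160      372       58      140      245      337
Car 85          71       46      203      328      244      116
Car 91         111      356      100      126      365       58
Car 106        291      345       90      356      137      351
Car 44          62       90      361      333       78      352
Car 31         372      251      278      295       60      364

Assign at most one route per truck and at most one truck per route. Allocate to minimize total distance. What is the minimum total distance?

Min total: 456 km

Treat this as an assignment problem: match each truck to one route.
Optimal: Car 63→Route 7 (140 km), Car 85→Route 4 (46 km), Car 91→Route 1 (58 km), Car 106→Route 2 (90 km), Car 44→Route 3 (62 km), Car 31→Route 5 (60 km) — total 140+46+58+90+62+60 = 456 km.
Column-greedy (each route in turn goes to its cheapest remaining truck) gives 703 km, worse by 247.
Checked against all permutations: 456 km is optimal.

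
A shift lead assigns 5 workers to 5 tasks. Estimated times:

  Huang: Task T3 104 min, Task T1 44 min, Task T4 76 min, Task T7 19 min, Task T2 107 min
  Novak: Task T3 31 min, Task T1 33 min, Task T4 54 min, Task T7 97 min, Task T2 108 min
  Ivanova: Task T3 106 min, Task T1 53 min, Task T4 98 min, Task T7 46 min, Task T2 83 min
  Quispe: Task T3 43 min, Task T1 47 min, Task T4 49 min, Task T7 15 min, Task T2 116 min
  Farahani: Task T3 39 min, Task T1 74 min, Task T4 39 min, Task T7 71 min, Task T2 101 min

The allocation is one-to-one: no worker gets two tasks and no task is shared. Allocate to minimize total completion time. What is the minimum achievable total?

Min total: 212 min

Optimal: Huang→Task T1 (44 min), Novak→Task T3 (31 min), Ivanova→Task T2 (83 min), Quispe→Task T7 (15 min), Farahani→Task T4 (39 min) — total 44+31+83+15+39 = 212 min.
Row-greedy (each worker in turn takes its cheapest remaining task) gives 253 min, worse by 41.
Next-best assignment: Huang→Task T7, Novak→Task T1, Ivanova→Task T2, Quispe→Task T3, Farahani→Task T4 = 217 min.
Swapping Novak↔Ivanova (Novak→Task T2 108 min, Ivanova→Task T3 106 min) adds 100.
Checked against all permutations: 212 min is optimal.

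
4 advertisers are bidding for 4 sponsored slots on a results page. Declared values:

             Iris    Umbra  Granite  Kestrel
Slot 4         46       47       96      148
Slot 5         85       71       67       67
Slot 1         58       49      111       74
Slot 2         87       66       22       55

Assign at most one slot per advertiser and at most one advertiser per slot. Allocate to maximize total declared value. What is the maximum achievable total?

Maximum total: $417

Optimal: Iris→Slot 2 ($87), Umbra→Slot 5 ($71), Granite→Slot 1 ($111), Kestrel→Slot 4 ($148) — total 87+71+111+148 = $417.
Column-greedy (each slot in turn goes to its best remaining advertiser) gives $410, worse by 7.
Swapping Iris↔Umbra (Iris→Slot 5 $85, Umbra→Slot 2 $66) loses 7.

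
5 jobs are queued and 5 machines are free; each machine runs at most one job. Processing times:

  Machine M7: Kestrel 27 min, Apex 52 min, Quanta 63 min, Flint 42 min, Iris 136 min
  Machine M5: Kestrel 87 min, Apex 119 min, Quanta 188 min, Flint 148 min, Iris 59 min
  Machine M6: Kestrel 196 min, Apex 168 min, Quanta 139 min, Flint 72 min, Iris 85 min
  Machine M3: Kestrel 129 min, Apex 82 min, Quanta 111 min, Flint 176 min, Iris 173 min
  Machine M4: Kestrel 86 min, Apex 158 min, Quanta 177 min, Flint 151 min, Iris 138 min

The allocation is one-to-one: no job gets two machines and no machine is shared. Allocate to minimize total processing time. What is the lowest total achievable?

Optimal: Kestrel→Machine M4 (86 min), Apex→Machine M3 (82 min), Quanta→Machine M7 (63 min), Flint→Machine M6 (72 min), Iris→Machine M5 (59 min) — total 86+82+63+72+59 = 362 min.
Column-greedy (each machine in turn goes to its cheapest remaining job) gives 417 min, worse by 55.
Next-best assignment: Kestrel→Machine M4, Apex→Machine M7, Quanta→Machine M3, Flint→Machine M6, Iris→Machine M5 = 380 min.
Swapping Apex↔Quanta (Apex→Machine M7 52 min, Quanta→Machine M3 111 min) adds 18.
Checked against all permutations: 362 min is optimal.

Minimum total: 362 min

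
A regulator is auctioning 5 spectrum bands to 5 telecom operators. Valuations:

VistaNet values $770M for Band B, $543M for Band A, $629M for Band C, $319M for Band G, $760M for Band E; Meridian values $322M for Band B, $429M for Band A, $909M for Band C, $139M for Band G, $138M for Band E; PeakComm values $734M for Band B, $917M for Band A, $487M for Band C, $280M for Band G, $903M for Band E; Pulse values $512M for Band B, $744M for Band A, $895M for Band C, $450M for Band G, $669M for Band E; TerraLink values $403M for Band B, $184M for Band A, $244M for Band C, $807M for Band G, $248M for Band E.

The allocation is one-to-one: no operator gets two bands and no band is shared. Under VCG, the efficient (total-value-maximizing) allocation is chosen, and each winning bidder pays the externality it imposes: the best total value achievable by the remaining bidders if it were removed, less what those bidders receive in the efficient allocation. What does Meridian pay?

Efficient allocation: VistaNet→Band B ($770M), Meridian→Band C ($909M), PeakComm→Band E ($903M), Pulse→Band A ($744M), TerraLink→Band G ($807M); total welfare W = $4133M.
Meridian receives Band C at value $909M, so the others get W − 909 = $3224M.
Without Meridian: best allocation of the remaining 4 bidders over all 5 bands is VistaNet→Band B ($770M), PeakComm→Band A ($917M), Pulse→Band C ($895M), TerraLink→Band G ($807M), total $3389M.
VCG payment = (others' best without Meridian) − (others' welfare with Meridian) = 3389 − 3224 = $165M.

Meridian pays $165M.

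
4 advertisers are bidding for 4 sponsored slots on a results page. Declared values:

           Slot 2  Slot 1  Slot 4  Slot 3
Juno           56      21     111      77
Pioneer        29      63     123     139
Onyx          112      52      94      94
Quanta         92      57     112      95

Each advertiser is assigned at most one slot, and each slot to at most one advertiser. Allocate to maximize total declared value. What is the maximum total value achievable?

Optimal: Juno→Slot 4 ($111), Pioneer→Slot 3 ($139), Onyx→Slot 2 ($112), Quanta→Slot 1 ($57) — total 111+139+112+57 = $419.
Column-greedy (each slot in turn goes to its best remaining advertiser) gives $364, worse by 55.
No other one-to-one assignment exceeds $419.

Max total: $419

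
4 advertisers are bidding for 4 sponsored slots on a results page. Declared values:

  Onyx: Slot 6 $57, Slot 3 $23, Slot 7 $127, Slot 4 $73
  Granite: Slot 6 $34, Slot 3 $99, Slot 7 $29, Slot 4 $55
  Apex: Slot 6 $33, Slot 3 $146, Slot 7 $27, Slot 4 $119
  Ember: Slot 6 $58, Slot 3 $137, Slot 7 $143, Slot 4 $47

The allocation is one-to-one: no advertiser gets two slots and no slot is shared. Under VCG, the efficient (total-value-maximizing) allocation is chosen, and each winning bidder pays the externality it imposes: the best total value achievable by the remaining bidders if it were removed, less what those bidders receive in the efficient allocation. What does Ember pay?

Efficient allocation: Onyx→Slot 6 ($57), Granite→Slot 3 ($99), Apex→Slot 4 ($119), Ember→Slot 7 ($143); total welfare W = $418.
Ember receives Slot 7 at value $143, so the others get W − 143 = $275.
Without Ember: best allocation of the remaining 3 bidders over all 4 slots is Onyx→Slot 7 ($127), Granite→Slot 3 ($99), Apex→Slot 4 ($119), total $345.
VCG payment = (others' best without Ember) − (others' welfare with Ember) = 345 − 275 = $70.

Ember pays $70.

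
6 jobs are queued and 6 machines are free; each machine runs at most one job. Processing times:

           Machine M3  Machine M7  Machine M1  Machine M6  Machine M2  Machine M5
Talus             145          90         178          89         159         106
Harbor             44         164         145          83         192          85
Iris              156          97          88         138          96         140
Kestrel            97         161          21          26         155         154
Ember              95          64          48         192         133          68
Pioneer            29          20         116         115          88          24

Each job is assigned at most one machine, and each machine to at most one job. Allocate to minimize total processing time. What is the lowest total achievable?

This is a one-to-one assignment (minimum-cost bipartite matching).
Optimal: Talus→Machine M7 (90 min), Harbor→Machine M3 (44 min), Iris→Machine M2 (96 min), Kestrel→Machine M6 (26 min), Ember→Machine M1 (48 min), Pioneer→Machine M5 (24 min) — total 90+44+96+26+48+24 = 328 min.
Min-entry greedy (repeatedly take the single cheapest remaining cell) gives 338 min, worse by 10.
Next-best assignment: Talus→Machine M6, Harbor→Machine M3, Iris→Machine M2, Kestrel→Machine M1, Ember→Machine M7, Pioneer→Machine M5 = 338 min.

Min total: 328 min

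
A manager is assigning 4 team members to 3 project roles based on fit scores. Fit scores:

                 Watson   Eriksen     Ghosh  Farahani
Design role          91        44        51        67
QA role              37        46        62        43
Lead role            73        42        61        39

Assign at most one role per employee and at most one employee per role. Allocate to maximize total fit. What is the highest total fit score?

Optimal: Farahani→Design role (67 pts), Ghosh→QA role (62 pts), Watson→Lead role (73 pts) — total 67+62+73 = 202 pts.
Next-best assignment: Watson→Design role, Eriksen→QA role, Ghosh→Lead role = 198 pts.
Swapping Watson↔Farahani (Watson→Design role 91 pts, Farahani→Lead role 39 pts) loses 10.
No other one-to-one assignment exceeds 202 pts.

Maximum total: 202 pts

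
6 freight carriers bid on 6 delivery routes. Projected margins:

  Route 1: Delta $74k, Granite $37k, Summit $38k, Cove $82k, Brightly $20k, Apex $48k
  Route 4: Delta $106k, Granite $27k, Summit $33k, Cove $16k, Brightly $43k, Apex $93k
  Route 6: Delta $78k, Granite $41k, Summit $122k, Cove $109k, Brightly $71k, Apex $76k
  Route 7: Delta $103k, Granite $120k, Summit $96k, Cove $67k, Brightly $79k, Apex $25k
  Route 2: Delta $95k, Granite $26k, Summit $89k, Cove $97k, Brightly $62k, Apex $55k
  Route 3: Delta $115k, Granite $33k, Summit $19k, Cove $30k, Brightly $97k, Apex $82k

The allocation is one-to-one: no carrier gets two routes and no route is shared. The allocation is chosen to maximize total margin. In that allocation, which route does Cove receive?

Cove receives Route 1.

Optimal: Delta→Route 2 ($95k), Granite→Route 7 ($120k), Summit→Route 6 ($122k), Cove→Route 1 ($82k), Brightly→Route 3 ($97k), Apex→Route 4 ($93k) — total 95+120+122+82+97+93 = $609k.
Max-entry greedy (repeatedly take the single best remaining cell) gives $567k, worse by 42.
Next-best assignment: Delta→Route 1, Granite→Route 7, Summit→Route 6, Cove→Route 2, Brightly→Route 3, Apex→Route 4 = $603k.
Cove's own top route is Route 6 ($109k), but forcing Cove→Route 6 and reassigning the rest optimally gives only $582k — worse by 27.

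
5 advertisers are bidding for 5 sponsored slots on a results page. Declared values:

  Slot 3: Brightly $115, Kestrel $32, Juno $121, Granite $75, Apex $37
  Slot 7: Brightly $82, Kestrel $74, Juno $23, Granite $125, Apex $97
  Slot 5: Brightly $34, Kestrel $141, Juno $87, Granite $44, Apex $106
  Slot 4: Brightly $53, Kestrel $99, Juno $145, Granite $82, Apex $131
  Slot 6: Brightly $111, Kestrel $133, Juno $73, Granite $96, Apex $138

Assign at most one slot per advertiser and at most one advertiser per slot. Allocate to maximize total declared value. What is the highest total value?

Maximum total: $664

This is the linear assignment problem.
Optimal: Brightly→Slot 3 ($115), Kestrel→Slot 5 ($141), Juno→Slot 4 ($145), Granite→Slot 7 ($125), Apex→Slot 6 ($138) — total 115+141+145+125+138 = $664.
Column-greedy (each slot in turn goes to its best remaining advertiser) gives $629, worse by 35.
Next-best assignment: Brightly→Slot 6, Kestrel→Slot 5, Juno→Slot 3, Granite→Slot 7, Apex→Slot 4 = $629.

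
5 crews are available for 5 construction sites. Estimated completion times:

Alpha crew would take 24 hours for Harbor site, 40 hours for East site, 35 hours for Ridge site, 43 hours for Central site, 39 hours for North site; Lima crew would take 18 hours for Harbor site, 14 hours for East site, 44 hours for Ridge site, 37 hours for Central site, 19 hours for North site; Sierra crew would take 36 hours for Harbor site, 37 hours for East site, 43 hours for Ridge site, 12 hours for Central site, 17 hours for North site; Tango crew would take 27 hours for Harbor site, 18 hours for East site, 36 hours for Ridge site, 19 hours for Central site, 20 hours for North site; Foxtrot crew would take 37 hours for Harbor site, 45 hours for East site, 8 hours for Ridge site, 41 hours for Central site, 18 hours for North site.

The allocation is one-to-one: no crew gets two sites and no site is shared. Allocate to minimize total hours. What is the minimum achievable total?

Optimal: Alpha crew→Harbor site (24 hours), Lima crew→East site (14 hours), Sierra crew→Central site (12 hours), Tango crew→North site (20 hours), Foxtrot crew→Ridge site (8 hours) — total 24+14+12+20+8 = 78 hours.
Column-greedy (each site in turn goes to its cheapest remaining crew) gives 95 hours, worse by 17.

Minimum total: 78 hours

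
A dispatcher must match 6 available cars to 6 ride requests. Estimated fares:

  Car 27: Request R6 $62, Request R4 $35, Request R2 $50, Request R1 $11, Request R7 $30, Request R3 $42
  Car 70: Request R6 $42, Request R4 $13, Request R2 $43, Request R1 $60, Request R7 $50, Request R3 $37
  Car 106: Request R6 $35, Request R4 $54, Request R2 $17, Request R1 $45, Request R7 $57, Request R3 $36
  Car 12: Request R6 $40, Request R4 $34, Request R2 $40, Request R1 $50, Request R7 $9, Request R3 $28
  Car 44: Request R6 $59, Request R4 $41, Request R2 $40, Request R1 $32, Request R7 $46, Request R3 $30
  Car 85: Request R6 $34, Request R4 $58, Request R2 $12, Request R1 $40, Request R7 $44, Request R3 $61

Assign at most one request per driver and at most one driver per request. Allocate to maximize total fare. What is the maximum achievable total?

This is the linear assignment problem.
Optimal: Car 27→Request R2 ($50), Car 70→Request R7 ($50), Car 106→Request R4 ($54), Car 12→Request R1 ($50), Car 44→Request R6 ($59), Car 85→Request R3 ($61) — total 50+50+54+50+59+61 = $324.
Row-greedy (each driver in turn takes its best remaining request) gives $321, worse by 3.

Max total: $324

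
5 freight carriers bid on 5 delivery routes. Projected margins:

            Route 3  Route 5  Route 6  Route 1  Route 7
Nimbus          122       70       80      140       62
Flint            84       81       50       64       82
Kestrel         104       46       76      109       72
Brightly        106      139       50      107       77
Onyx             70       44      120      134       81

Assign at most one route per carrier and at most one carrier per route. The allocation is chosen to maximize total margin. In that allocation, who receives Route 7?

Flint receives Route 7.

This is a one-to-one assignment (maximum-weight bipartite matching).
Optimal: Nimbus→Route 1 ($140k), Flint→Route 7 ($82k), Kestrel→Route 3 ($104k), Brightly→Route 5 ($139k), Onyx→Route 6 ($120k) — total 140+82+104+139+120 = $585k.
Column-greedy (each route in turn goes to its best remaining carrier) gives $572k, worse by 13.
Next-best assignment: Nimbus→Route 3, Flint→Route 7, Kestrel→Route 1, Brightly→Route 5, Onyx→Route 6 = $572k.
Swapping Flint↔Brightly (Flint→Route 5 $81k, Brightly→Route 7 $77k) loses 63.
No other one-to-one assignment exceeds $585k.
Flint's own top route is Route 3 ($84k), but forcing Flint→Route 3 and reassigning the rest optimally gives only $555k — worse by 30.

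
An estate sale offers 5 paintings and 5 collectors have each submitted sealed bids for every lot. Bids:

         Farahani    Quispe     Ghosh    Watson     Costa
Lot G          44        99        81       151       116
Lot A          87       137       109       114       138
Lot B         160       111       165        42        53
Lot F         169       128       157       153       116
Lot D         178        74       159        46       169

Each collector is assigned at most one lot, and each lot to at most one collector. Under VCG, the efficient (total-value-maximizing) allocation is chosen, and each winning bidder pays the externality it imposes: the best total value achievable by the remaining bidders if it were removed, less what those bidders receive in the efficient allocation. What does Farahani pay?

Efficient allocation: Farahani→Lot F ($169), Quispe→Lot A ($137), Ghosh→Lot B ($165), Watson→Lot G ($151), Costa→Lot D ($169); total welfare W = $791.
Farahani receives Lot F at value $169, so the others get W − 169 = $622.
Without Farahani: best allocation of the remaining 4 bidders over all 5 lots is Quispe→Lot A ($137), Ghosh→Lot B ($165), Watson→Lot F ($153), Costa→Lot D ($169), total $624.
VCG payment = (others' best without Farahani) − (others' welfare with Farahani) = 624 − 622 = $2.

Farahani pays $2.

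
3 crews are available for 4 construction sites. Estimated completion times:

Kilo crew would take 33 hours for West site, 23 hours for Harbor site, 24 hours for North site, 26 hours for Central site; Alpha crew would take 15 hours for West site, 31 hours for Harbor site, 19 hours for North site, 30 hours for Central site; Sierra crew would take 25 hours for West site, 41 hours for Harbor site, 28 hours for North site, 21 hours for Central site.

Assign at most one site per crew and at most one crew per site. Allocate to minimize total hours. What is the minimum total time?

Optimal: Kilo crew→Harbor site (23 hours), Alpha crew→West site (15 hours), Sierra crew→Central site (21 hours) — total 23+15+21 = 59 hours.
Next-best assignment: Kilo crew→North site, Alpha crew→West site, Sierra crew→Central site = 60 hours.

Min total: 59 hours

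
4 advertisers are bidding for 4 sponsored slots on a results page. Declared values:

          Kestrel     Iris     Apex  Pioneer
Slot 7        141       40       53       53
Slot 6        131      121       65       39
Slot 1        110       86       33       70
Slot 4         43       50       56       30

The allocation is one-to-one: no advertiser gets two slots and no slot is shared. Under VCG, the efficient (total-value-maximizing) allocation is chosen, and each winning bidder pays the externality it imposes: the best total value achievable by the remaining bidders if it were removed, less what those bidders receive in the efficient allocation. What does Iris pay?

Efficient allocation: Kestrel→Slot 7 ($141), Iris→Slot 6 ($121), Apex→Slot 4 ($56), Pioneer→Slot 1 ($70); total welfare W = $388.
Iris receives Slot 6 at value $121, so the others get W − 121 = $267.
Without Iris: best allocation of the remaining 3 bidders over all 4 slots is Kestrel→Slot 7 ($141), Apex→Slot 6 ($65), Pioneer→Slot 1 ($70), total $276.
VCG payment = (others' best without Iris) − (others' welfare with Iris) = 276 − 267 = $9.

Iris pays $9.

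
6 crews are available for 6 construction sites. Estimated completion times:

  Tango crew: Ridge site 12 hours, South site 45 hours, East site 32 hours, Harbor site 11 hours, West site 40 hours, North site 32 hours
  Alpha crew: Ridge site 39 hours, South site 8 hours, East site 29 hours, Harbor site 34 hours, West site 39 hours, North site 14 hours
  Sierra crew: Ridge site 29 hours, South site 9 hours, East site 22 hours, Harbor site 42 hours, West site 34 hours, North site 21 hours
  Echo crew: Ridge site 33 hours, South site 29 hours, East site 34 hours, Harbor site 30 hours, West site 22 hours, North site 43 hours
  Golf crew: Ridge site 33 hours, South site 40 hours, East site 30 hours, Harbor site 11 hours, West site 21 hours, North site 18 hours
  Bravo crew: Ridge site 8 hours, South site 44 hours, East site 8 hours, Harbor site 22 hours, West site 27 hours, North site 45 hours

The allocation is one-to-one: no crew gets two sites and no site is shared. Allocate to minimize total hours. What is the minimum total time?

Minimum total: 76 hours

This is the linear assignment problem.
Optimal: Tango crew→Ridge site (12 hours), Alpha crew→North site (14 hours), Sierra crew→South site (9 hours), Echo crew→West site (22 hours), Golf crew→Harbor site (11 hours), Bravo crew→East site (8 hours) — total 12+14+9+22+11+8 = 76 hours.
Row-greedy (each crew in turn takes its cheapest remaining site) gives 100 hours, worse by 24.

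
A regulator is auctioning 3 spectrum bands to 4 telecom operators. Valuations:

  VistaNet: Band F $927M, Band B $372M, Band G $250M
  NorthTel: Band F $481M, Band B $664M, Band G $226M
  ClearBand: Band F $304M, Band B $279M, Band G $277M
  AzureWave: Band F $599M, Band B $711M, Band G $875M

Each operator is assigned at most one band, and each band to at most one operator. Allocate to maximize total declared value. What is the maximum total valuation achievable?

Optimal: VistaNet→Band F ($927M), NorthTel→Band B ($664M), AzureWave→Band G ($875M) — total 927+664+875 = $2466M.
Row-greedy (each operator in turn takes its best remaining band) gives $1868M, worse by 598.
Checked against all permutations: $2466M is optimal.

Max total: $2466M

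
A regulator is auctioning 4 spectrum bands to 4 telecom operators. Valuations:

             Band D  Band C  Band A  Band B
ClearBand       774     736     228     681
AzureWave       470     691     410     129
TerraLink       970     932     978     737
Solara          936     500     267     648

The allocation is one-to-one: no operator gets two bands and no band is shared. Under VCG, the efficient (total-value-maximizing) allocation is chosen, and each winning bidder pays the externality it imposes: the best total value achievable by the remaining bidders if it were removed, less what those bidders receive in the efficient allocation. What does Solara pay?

Efficient allocation: ClearBand→Band B ($681M), AzureWave→Band C ($691M), TerraLink→Band A ($978M), Solara→Band D ($936M); total welfare W = $3286M.
Solara receives Band D at value $936M, so the others get W − 936 = $2350M.
Without Solara: best allocation of the remaining 3 bidders over all 4 bands is ClearBand→Band D ($774M), AzureWave→Band C ($691M), TerraLink→Band A ($978M), total $2443M.
VCG payment = (others' best without Solara) − (others' welfare with Solara) = 2443 − 2350 = $93M.

Solara pays $93M.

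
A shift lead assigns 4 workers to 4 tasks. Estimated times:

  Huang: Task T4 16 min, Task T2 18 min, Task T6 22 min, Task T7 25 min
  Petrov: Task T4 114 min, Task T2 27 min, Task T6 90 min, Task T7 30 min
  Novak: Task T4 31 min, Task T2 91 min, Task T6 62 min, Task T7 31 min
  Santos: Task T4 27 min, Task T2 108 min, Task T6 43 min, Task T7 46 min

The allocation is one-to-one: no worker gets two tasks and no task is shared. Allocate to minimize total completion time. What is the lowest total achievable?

This is the linear assignment problem.
Optimal: Huang→Task T6 (22 min), Petrov→Task T2 (27 min), Novak→Task T7 (31 min), Santos→Task T4 (27 min) — total 22+27+31+27 = 107 min.
Min-entry greedy (repeatedly take the single cheapest remaining cell) gives 117 min, worse by 10.
Swapping Santos↔Novak (Santos→Task T7 46 min, Novak→Task T4 31 min) adds 19.

Minimum total: 107 min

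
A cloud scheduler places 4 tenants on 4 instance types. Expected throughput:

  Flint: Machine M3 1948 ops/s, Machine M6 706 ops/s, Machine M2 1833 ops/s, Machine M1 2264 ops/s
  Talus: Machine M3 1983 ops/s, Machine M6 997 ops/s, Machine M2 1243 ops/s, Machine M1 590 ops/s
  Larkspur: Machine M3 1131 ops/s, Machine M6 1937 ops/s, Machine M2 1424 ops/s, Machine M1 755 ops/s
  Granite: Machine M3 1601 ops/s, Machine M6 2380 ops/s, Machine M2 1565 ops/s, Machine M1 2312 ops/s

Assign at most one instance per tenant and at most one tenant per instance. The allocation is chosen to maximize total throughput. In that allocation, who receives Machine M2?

Optimal: Flint→Machine M2 (1833 ops/s), Talus→Machine M3 (1983 ops/s), Larkspur→Machine M6 (1937 ops/s), Granite→Machine M1 (2312 ops/s) — total 1833+1983+1937+2312 = 8065 ops/s.
Max-entry greedy (repeatedly take the single best remaining cell) gives 8051 ops/s, worse by 14.
Every other assignment is strictly worse.
Flint's own top instance is Machine M1 (2264 ops/s), but forcing Flint→Machine M1 and reassigning the rest optimally gives only 8051 ops/s — worse by 14.

Flint receives Machine M2.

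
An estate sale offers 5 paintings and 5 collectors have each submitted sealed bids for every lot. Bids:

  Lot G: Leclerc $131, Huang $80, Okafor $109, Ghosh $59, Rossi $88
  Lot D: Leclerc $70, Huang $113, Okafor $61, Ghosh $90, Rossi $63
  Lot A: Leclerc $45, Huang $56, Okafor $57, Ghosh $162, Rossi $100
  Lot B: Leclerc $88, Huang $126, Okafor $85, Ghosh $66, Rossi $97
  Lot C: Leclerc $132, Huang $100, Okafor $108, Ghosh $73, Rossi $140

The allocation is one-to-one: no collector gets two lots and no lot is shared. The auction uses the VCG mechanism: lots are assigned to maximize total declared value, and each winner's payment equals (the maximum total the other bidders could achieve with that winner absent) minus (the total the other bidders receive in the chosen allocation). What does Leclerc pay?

Efficient allocation: Leclerc→Lot G ($131), Huang→Lot D ($113), Okafor→Lot B ($85), Ghosh→Lot A ($162), Rossi→Lot C ($140); total welfare W = $631.
Leclerc receives Lot G at value $131, so the others get W − 131 = $500.
Without Leclerc: best allocation of the remaining 4 bidders over all 5 lots is Huang→Lot B ($126), Okafor→Lot G ($109), Ghosh→Lot A ($162), Rossi→Lot C ($140), total $537.
VCG payment = (others' best without Leclerc) − (others' welfare with Leclerc) = 537 − 500 = $37.

Leclerc pays $37.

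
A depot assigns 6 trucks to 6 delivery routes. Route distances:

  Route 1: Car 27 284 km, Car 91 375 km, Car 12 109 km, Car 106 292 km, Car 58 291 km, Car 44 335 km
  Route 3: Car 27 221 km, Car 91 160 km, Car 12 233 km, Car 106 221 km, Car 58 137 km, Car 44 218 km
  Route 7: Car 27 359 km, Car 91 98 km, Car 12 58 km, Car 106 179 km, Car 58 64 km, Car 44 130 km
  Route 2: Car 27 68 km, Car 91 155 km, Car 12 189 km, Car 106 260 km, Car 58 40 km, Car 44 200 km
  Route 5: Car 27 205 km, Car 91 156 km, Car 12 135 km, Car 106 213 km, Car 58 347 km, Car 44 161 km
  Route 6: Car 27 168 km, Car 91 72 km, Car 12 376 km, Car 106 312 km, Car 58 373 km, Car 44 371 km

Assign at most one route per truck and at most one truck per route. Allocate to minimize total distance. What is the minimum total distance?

Minimum total: 695 km

Optimal: Car 27→Route 2 (68 km), Car 91→Route 6 (72 km), Car 12→Route 1 (109 km), Car 106→Route 3 (221 km), Car 58→Route 7 (64 km), Car 44→Route 5 (161 km) — total 68+72+109+221+64+161 = 695 km.
Column-greedy (each route in turn goes to its cheapest remaining truck) gives 885 km, worse by 190.
Next-best assignment: Car 27→Route 2, Car 91→Route 6, Car 12→Route 1, Car 106→Route 7, Car 58→Route 3, Car 44→Route 5 = 726 km.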